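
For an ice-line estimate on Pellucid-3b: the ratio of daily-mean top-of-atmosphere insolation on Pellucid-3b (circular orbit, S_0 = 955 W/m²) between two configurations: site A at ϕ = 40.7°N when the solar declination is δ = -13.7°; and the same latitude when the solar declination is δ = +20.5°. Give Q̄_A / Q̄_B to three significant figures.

Q̄_A / Q̄_B ≈ 0.461

— Configuration A (ϕ=+40.7°):
cos h₀ = −tan(+40.7°) tan(-13.700°) = 0.2097, h₀ = 1.3596 rad.
Bracket: h₀ sin ϕ sin δ + cos ϕ cos δ sin h₀ = 1.3596×0.65210×-0.23684 + 0.75813×0.97155×0.97777 = -0.209981 + 0.720187 = 0.510206.
Q̄ = (S_0/π) × [bracket] = (955/π) × 0.510206 = 155.10 W/m².
— Configuration B (ϕ=+40.7°):
cos h₀ = −tan(+40.7°) tan(+20.500°) = -0.3216, h₀ = 1.8982 rad.
Bracket: h₀ sin ϕ sin δ + cos ϕ cos δ sin h₀ = 1.8982×0.65210×0.35021 + 0.75813×0.93667×0.94688 = 0.433496 + 0.672396 = 1.105892.
Q̄ = (S_0/π) × [bracket] = (955/π) × 1.105892 = 336.18 W/m².
Ratio Q̄_A / Q̄_B = 155.10 / 336.18 = 0.4614.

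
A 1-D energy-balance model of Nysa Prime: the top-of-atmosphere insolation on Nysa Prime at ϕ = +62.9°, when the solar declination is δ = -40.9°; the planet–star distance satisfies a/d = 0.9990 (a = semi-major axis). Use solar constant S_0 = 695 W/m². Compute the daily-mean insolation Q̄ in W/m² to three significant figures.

Q̄ ≈ 0.00 W/m²

cos h₀ = −tan(+62.9°) tan(-40.900°) = 1.6928 ≥ 1 ⇒ polar night, h₀ = 0 and Q̄ = 0.
Inverse-square distance factor (a/d)² = 0.9990² = 0.998001.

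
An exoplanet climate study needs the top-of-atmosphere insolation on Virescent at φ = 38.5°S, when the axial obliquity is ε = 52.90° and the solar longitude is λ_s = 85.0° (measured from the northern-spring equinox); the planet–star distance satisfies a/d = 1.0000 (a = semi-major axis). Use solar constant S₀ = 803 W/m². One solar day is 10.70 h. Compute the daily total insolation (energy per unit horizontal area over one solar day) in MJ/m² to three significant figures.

Solar declination: sin δ = sin ε · sin λ_s = sin 52.90° × sin 85.0° = 0.79455, so δ = +52.613°.
cos H₀ = −tan(-38.5°) tan(+52.613°) = 1.0409 ≥ 1 ⇒ polar night, H₀ = 0 and Q̄ = 0.
Inverse-square distance factor (a/d)² = 1.0000² = 1.000000.
Daily total = Q̄ × 10.70 h × 3600 s/h = 0.00 MJ/m².

0.00 MJ/m²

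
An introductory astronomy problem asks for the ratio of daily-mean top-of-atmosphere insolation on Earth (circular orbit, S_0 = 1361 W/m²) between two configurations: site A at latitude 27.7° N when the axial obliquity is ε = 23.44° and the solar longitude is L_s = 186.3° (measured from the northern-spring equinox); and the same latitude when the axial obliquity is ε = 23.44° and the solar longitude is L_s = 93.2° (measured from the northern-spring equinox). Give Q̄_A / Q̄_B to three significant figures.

Q̄_A / Q̄_B ≈ 0.759

— Configuration A (ϕ=+27.7°):
Solar declination: sin δ = sin ε · sin L_s = sin 23.44° × sin 186.3° = -0.04365, so δ = -2.502°.
cos h₀ = −tan(+27.7°) tan(-2.502°) = 0.0229, h₀ = 1.5479 rad.
Bracket: h₀ sin ϕ sin δ + cos ϕ cos δ sin h₀ = 1.5479×0.46484×-0.04365 + 0.88539×0.99905×0.99974 = -0.031407 + 0.884319 = 0.852912.
Q̄ = (S_0/π) × [bracket] = (1361/π) × 0.852912 = 369.50 W/m².
— Configuration B (ϕ=+27.7°):
Solar declination: sin δ = sin ε · sin L_s = sin 23.44° × sin 93.2° = 0.39717, so δ = +23.401°.
cos h₀ = −tan(+27.7°) tan(+23.401°) = -0.2272, h₀ = 1.8000 rad.
Bracket: h₀ sin ϕ sin δ + cos ϕ cos δ sin h₀ = 1.8000×0.46484×0.39717 + 0.88539×0.91775×0.97385 = 0.332317 + 0.791318 = 1.123635.
Q̄ = (S_0/π) × [bracket] = (1361/π) × 1.123635 = 486.78 W/m².
Ratio Q̄_A / Q̄_B = 369.50 / 486.78 = 0.7591.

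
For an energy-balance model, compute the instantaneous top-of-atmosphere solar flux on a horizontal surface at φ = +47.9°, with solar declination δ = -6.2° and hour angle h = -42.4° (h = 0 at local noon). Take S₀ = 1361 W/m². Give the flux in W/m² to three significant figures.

561 W/m²

cos θ_z = sin φ sin δ + cos φ cos δ cos h = -0.080133 + 0.492184 = 0.412051.
Flux = S₀ · cos θ_z = 1361 × 0.412051 = 560.8 W/m².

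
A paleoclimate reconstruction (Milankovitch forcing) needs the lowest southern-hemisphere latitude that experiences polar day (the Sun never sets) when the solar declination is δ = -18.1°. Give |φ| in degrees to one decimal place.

Polar day requires cos H₀ = −tan φ tan δ ≤ −1, i.e. tan φ tan δ ≥ 1.
The boundary is |tan φ| · |tan δ| = 1, so |φ| = 90° − |δ| = 90° − 18.1° = 71.9° in the southern hemisphere.

|φ| = 71.9°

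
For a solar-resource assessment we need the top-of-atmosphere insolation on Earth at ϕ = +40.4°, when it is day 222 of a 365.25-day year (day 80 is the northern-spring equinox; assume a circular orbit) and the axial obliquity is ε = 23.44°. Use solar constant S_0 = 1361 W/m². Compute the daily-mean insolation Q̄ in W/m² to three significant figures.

Solar longitude: L_s = 360° × (222 − 80)/365.25 = 139.959°.
sin δ = sin 23.44° × sin 139.959° = 0.25591, so δ = +14.828°.
cos h₀ = −tan(+40.4°) tan(+14.828°) = -0.2253, h₀ = 1.7980 rad.
Bracket: h₀ sin ϕ sin δ + cos ϕ cos δ sin h₀ = 1.7980×0.64812×0.25591 + 0.76154×0.96670×0.97429 = 0.298217 + 0.717254 = 1.015471.
Q̄ = (S_0/π) × [bracket] = (1361/π) × 1.015471 = 439.9 W/m².

Q̄ ≈ 440 W/m²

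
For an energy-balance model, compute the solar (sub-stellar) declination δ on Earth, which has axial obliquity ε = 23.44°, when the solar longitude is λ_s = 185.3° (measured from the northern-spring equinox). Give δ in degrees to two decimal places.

sin δ = sin ε · sin λ_s = sin 23.44° × sin 185.3° = -0.036744.
δ = arcsin(-0.036744) = -2.11°.

δ = -2.11°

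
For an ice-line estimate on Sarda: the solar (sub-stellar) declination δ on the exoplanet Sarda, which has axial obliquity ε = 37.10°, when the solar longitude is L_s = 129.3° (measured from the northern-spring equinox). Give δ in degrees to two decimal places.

sin δ = sin ε · sin L_s = sin 37.10° × sin 129.3° = 0.466787.
δ = arcsin(0.466787) = +27.83°.

δ = +27.83°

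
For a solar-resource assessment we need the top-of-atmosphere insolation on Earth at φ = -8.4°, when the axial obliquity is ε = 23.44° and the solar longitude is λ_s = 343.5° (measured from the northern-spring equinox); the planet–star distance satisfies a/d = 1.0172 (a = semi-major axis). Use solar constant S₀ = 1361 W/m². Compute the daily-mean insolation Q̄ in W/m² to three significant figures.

Solar declination: sin δ = sin ε · sin λ_s = sin 23.44° × sin 343.5° = -0.11298, so δ = -6.487°.
cos H₀ = −tan(-8.4°) tan(-6.487°) = -0.0168, H₀ = 1.5876 rad.
Bracket: H₀ sin φ sin δ + cos φ cos δ sin H₀ = 1.5876×-0.14608×-0.11298 + 0.98927×0.99360×0.99986 = 0.026202 + 0.982801 = 1.009003.
Inverse-square distance factor (a/d)² = 1.0172² = 1.034696.
Q̄ = (S₀/π) × 1.034696 × [bracket] = (1361/π) × 1.034696 × 1.009003 = 452.3 W/m².

Q̄ ≈ 452 W/m²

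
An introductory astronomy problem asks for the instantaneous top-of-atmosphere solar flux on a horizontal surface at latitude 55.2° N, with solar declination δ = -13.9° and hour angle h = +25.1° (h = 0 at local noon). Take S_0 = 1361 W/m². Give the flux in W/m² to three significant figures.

cos θ_z = sin ϕ sin δ + cos ϕ cos δ cos h = -0.197263 + 0.501686 = 0.304423.
Flux = S_0 · cos θ_z = 1361 × 0.304423 = 414.3 W/m².

414 W/m²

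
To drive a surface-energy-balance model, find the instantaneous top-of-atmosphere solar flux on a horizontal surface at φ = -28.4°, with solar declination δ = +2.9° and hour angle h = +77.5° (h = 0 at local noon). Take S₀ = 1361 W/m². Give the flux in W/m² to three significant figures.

226 W/m²

cos θ_z = sin φ sin δ + cos φ cos δ cos h = -0.024063 + 0.190147 = 0.166084.
Flux = S₀ · cos θ_z = 1361 × 0.166084 = 226.0 W/m².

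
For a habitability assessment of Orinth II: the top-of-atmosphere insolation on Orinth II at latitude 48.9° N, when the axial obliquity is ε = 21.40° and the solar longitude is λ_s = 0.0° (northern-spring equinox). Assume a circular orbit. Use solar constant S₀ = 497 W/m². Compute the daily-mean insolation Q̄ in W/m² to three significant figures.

Q̄ ≈ 104 W/m²

Solar declination: sin δ = sin ε · sin λ_s = sin 21.40° × sin 0.0° = 0.00000, so δ = +0.000°.
cos H₀ = −tan(+48.9°) tan(+0.000°) = -0.0000, H₀ = 1.5708 rad.
Bracket: H₀ sin φ sin δ + cos φ cos δ sin H₀ = 1.5708×0.75356×0.00000 + 0.65738×1.00000×1.00000 = 0.000000 + 0.657380 = 0.657380.
Q̄ = (S₀/π) × [bracket] = (497/π) × 0.657380 = 104.0 W/m².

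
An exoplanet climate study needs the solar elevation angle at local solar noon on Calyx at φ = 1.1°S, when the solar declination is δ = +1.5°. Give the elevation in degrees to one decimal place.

87.4°

At local noon the hour angle is zero, so the zenith angle equals |φ − δ| = |-1.1° − (+1.500°)| = 2.600°.
Elevation = 90° − 2.600° = 87.4°.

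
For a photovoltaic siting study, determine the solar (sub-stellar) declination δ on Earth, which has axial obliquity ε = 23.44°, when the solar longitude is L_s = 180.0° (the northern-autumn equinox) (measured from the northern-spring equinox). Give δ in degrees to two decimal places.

sin δ = sin ε · sin L_s = sin 23.44° × sin 180.0° = 0.000000.
δ = arcsin(0.000000) = +0.00°.

δ = +0.00°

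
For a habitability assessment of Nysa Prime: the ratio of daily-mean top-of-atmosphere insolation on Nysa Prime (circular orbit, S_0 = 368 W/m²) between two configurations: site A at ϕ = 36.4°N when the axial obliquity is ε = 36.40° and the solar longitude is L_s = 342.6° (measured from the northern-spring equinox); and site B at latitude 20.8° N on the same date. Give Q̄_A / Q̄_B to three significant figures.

Q̄_A / Q̄_B ≈ 0.770

— Configuration A (ϕ=+36.4°):
Solar declination: sin δ = sin ε · sin L_s = sin 36.40° × sin 342.6° = -0.17746, so δ = -10.222°.
cos h₀ = −tan(+36.4°) tan(-10.222°) = 0.1329, h₀ = 1.4375 rad.
Bracket: h₀ sin ϕ sin δ + cos ϕ cos δ sin h₀ = 1.4375×0.59342×-0.17746 + 0.80489×0.98413×0.99112 = -0.151381 + 0.785082 = 0.633701.
Q̄ = (S_0/π) × [bracket] = (368/π) × 0.633701 = 74.230 W/m².
— Configuration B (ϕ=+20.8°):
cos h₀ = −tan(+20.8°) tan(-10.222°) = 0.0685, h₀ = 1.5022 rad.
Bracket: h₀ sin ϕ sin δ + cos ϕ cos δ sin h₀ = 1.5022×0.35511×-0.17746 + 0.93483×0.98413×0.99765 = -0.094665 + 0.917832 = 0.823167.
Q̄ = (S_0/π) × [bracket] = (368/π) × 0.823167 = 96.424 W/m².
Ratio Q̄_A / Q̄_B = 74.230 / 96.424 = 0.7698.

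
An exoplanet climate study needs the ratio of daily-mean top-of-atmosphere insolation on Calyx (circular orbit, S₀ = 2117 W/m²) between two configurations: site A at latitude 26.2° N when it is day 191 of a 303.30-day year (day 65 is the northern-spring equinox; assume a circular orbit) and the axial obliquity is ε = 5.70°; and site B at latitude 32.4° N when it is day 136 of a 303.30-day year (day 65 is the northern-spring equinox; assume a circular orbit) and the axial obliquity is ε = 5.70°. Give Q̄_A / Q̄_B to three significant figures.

Q̄_A / Q̄_B ≈ 1.01

— Configuration A (φ=+26.2°):
Solar longitude: λ_s = 360° × (191 − 65)/303.30 = 149.555°.
sin δ = sin 5.70° × sin 149.555° = 0.05033, so δ = +2.885°.
cos H₀ = −tan(+26.2°) tan(+2.885°) = -0.0248, H₀ = 1.5956 rad.
Bracket: H₀ sin φ sin δ + cos φ cos δ sin H₀ = 1.5956×0.44151×0.05033 + 0.89726×0.99873×0.99969 = 0.035456 + 0.895843 = 0.931299.
Q̄ = (S₀/π) × [bracket] = (2117/π) × 0.931299 = 627.57 W/m².
— Configuration B (φ=+32.4°):
Solar longitude: λ_s = 360° × (136 − 65)/303.30 = 84.273°.
sin δ = sin 5.70° × sin 84.273° = 0.09882, so δ = +5.671°.
cos H₀ = −tan(+32.4°) tan(+5.671°) = -0.0630, H₀ = 1.6339 rad.
Bracket: H₀ sin φ sin δ + cos φ cos δ sin H₀ = 1.6339×0.53583×0.09882 + 0.84433×0.99510×0.99801 = 0.086516 + 0.838521 = 0.925037.
Q̄ = (S₀/π) × [bracket] = (2117/π) × 0.925037 = 623.35 W/m².
Ratio Q̄_A / Q̄_B = 627.57 / 623.35 = 1.007.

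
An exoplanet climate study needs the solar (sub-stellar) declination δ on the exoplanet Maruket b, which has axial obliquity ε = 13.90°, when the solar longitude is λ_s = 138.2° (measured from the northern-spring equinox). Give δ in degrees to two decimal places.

δ = +9.21°

sin δ = sin ε · sin λ_s = sin 13.90° × sin 138.2° = 0.160120.
δ = arcsin(0.160120) = +9.21°.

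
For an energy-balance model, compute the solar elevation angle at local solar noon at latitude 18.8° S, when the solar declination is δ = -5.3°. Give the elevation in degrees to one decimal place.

At local noon the hour angle is zero, so the zenith angle equals |φ − δ| = |-18.8° − (-5.300°)| = 13.500°.
Elevation = 90° − 13.500° = 76.5°.

76.5°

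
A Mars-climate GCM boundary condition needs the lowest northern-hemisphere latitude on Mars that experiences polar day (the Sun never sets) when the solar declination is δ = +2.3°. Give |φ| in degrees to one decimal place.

|φ| = 87.7°

Polar day requires cos H₀ = −tan φ tan δ ≤ −1, i.e. tan φ tan δ ≥ 1.
The boundary is |tan φ| · |tan δ| = 1, so |φ| = 90° − |δ| = 90° − 2.3° = 87.7° in the northern hemisphere.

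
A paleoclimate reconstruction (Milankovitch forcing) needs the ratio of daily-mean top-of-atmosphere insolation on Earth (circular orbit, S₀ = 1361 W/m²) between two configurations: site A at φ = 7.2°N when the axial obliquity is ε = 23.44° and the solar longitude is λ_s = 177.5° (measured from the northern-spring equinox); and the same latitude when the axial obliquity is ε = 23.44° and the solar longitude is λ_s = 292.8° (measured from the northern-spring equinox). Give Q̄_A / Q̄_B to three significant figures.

Q̄_A / Q̄_B ≈ 1.17

— Configuration A (φ=+7.2°):
Solar declination: sin δ = sin ε · sin λ_s = sin 23.44° × sin 177.5° = 0.01735, so δ = +0.994°.
cos H₀ = −tan(+7.2°) tan(+0.994°) = -0.0022, H₀ = 1.5730 rad.
Bracket: H₀ sin φ sin δ + cos φ cos δ sin H₀ = 1.5730×0.12533×0.01735 + 0.99211×0.99985×1.00000 = 0.003420 + 0.991961 = 0.995381.
Q̄ = (S₀/π) × [bracket] = (1361/π) × 0.995381 = 431.22 W/m².
— Configuration B (φ=+7.2°):
Solar declination: sin δ = sin ε · sin λ_s = sin 23.44° × sin 292.8° = -0.36671, so δ = -21.513°.
cos H₀ = −tan(+7.2°) tan(-21.513°) = 0.0498, H₀ = 1.5210 rad.
Bracket: H₀ sin φ sin δ + cos φ cos δ sin H₀ = 1.5210×0.12533×-0.36671 + 0.99211×0.93034×0.99876 = -0.069905 + 0.921855 = 0.851950.
Q̄ = (S₀/π) × [bracket] = (1361/π) × 0.851950 = 369.08 W/m².
Ratio Q̄_A / Q̄_B = 431.22 / 369.08 = 1.168.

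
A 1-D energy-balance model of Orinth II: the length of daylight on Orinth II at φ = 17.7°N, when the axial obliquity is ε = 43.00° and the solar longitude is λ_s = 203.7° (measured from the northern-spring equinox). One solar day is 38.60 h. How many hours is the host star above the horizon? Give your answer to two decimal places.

Solar declination: sin δ = sin ε · sin λ_s = sin 43.00° × sin 203.7° = -0.27413, so δ = -15.910°.
cos H₀ = −tan φ · tan δ = −tan(+17.7°) × tan(-15.910°) = 0.0910, so H₀ = 1.4797 rad = 84.78°.
Daylight = 2H₀/(2π) × 38.60 h = (1.4797/π) × 38.60 = 18.18 h.

18.18 h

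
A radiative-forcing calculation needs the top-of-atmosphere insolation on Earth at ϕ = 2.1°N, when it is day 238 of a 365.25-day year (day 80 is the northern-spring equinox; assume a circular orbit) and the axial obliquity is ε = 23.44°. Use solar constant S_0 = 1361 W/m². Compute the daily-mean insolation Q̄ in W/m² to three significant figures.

Solar longitude: L_s = 360° × (238 − 80)/365.25 = 155.729°.
sin δ = sin 23.44° × sin 155.729° = 0.16351, so δ = +9.411°.
cos h₀ = −tan(+2.1°) tan(+9.411°) = -0.0061, h₀ = 1.5769 rad.
Bracket: h₀ sin ϕ sin δ + cos ϕ cos δ sin h₀ = 1.5769×0.03664×0.16351 + 0.99933×0.98654×0.99998 = 0.009447 + 0.985859 = 0.995306.
Q̄ = (S_0/π) × [bracket] = (1361/π) × 0.995306 = 431.2 W/m².

Q̄ ≈ 431 W/m²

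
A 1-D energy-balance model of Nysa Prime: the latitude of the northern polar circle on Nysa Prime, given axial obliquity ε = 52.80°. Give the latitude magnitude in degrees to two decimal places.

The polar circle is the lowest latitude that experiences at least one full rotation of continuous daylight at the northern-summer solstice; it lies at |φ| = 90° − ε = 90° − 52.80° = 37.20°.

37.20°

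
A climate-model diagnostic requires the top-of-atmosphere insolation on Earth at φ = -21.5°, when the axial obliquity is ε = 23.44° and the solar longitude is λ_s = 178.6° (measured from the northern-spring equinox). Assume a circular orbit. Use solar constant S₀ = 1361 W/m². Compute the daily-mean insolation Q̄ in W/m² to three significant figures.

Solar declination: sin δ = sin ε · sin λ_s = sin 23.44° × sin 178.6° = 0.00972, so δ = +0.557°.
cos H₀ = −tan(-21.5°) tan(+0.557°) = 0.0038, H₀ = 1.5670 rad.
Bracket: H₀ sin φ sin δ + cos φ cos δ sin H₀ = 1.5670×-0.36650×0.00972 + 0.93042×0.99995×0.99999 = -0.005582 + 0.930364 = 0.924782.
Q̄ = (S₀/π) × [bracket] = (1361/π) × 0.924782 = 400.6 W/m².

Q̄ ≈ 401 W/m²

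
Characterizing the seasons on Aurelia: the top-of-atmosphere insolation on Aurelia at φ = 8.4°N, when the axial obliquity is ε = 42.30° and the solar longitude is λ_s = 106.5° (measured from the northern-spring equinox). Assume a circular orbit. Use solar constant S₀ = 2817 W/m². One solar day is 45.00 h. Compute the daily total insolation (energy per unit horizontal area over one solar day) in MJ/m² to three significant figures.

Solar declination: sin δ = sin ε · sin λ_s = sin 42.30° × sin 106.5° = 0.64530, so δ = +40.188°.
cos H₀ = −tan(+8.4°) tan(+40.188°) = -0.1247, H₀ = 1.6959 rad.
Bracket: H₀ sin φ sin δ + cos φ cos δ sin H₀ = 1.6959×0.14608×0.64530 + 0.98927×0.76393×0.99219 = 0.159865 + 0.749831 = 0.909696.
Q̄ = (S₀/π) × [bracket] = (2817/π) × 0.909696 = 815.71 W/m².
Daily total = Q̄ × 45.00 h × 3600 s/h = 815.71 × 45.00 × 3600 / 10⁶ = 132.1 MJ/m².

132 MJ/m²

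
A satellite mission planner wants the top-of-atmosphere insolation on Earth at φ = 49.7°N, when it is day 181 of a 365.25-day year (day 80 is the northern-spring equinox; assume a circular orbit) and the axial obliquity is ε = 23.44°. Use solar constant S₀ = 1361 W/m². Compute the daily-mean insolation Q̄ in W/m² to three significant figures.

Q̄ ≈ 495 W/m²

Solar longitude: λ_s = 360° × (181 − 80)/365.25 = 99.548°.
sin δ = sin 23.44° × sin 99.548° = 0.39228, so δ = +23.096°.
cos H₀ = −tan(+49.7°) tan(+23.096°) = -0.5029, H₀ = 2.0977 rad.
Bracket: H₀ sin φ sin δ + cos φ cos δ sin H₀ = 2.0977×0.76267×0.39228 + 0.64679×0.91985×0.86437 = 0.627590 + 0.514257 = 1.141847.
Q̄ = (S₀/π) × [bracket] = (1361/π) × 1.141847 = 494.7 W/m².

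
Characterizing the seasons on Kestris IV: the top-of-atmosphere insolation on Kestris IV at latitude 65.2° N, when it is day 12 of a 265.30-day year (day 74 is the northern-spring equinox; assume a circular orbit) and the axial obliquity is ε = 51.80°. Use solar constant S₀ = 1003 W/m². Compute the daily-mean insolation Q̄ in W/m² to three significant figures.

Solar longitude: λ_s = 360° × (12 − 74)/265.30 = -84.131°, i.e. -84.131° + 360° = 275.869°.
sin δ = sin 51.80° × sin 275.869° = -0.78174, so δ = -51.420°.
cos H₀ = −tan(+65.2°) tan(-51.420°) = 2.7130 ≥ 1 ⇒ polar night, H₀ = 0 and Q̄ = 0.

Q̄ ≈ 0.00 W/m²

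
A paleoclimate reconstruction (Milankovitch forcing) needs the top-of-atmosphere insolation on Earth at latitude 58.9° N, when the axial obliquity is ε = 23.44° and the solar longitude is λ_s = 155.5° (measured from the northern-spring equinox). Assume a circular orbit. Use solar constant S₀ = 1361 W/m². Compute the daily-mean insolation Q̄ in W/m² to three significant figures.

Q̄ ≈ 325 W/m²

Solar declination: sin δ = sin ε · sin λ_s = sin 23.44° × sin 155.5° = 0.16496, so δ = +9.495°.
cos H₀ = −tan(+58.9°) tan(+9.495°) = -0.2773, H₀ = 1.8517 rad.
Bracket: H₀ sin φ sin δ + cos φ cos δ sin H₀ = 1.8517×0.85627×0.16496 + 0.51653×0.98630×0.96080 = 0.261553 + 0.489483 = 0.751036.
Q̄ = (S₀/π) × [bracket] = (1361/π) × 0.751036 = 325.4 W/m².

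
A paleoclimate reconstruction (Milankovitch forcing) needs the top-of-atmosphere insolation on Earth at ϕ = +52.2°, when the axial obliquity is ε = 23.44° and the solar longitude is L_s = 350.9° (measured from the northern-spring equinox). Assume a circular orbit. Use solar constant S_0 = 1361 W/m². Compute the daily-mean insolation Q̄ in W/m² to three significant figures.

Solar declination: sin δ = sin ε · sin L_s = sin 23.44° × sin 350.9° = -0.06291, so δ = -3.607°.
cos h₀ = −tan(+52.2°) tan(-3.607°) = 0.0813, h₀ = 1.4894 rad.
Bracket: h₀ sin ϕ sin δ + cos ϕ cos δ sin h₀ = 1.4894×0.79016×-0.06291 + 0.61291×0.99802×0.99669 = -0.074037 + 0.609672 = 0.535635.
Q̄ = (S_0/π) × [bracket] = (1361/π) × 0.535635 = 232.0 W/m².

Q̄ ≈ 232 W/m²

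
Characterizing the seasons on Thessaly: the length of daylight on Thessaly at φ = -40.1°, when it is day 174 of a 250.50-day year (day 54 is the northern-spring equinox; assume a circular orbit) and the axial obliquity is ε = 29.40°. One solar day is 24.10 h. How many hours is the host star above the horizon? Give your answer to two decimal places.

Solar longitude: λ_s = 360° × (174 − 54)/250.50 = 172.455°.
sin δ = sin 29.40° × sin 172.455° = 0.06446, so δ = +3.696°.
cos H₀ = −tan φ · tan δ = −tan(-40.1°) × tan(+3.696°) = 0.0544, so H₀ = 1.5164 rad = 86.88°.
Daylight = 2H₀/(2π) × 24.10 h = (1.5164/π) × 24.10 = 11.63 h.

11.63 h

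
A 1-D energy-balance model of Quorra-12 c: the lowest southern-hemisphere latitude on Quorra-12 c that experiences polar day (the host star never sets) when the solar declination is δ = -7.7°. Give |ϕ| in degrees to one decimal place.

|ϕ| = 82.3°

Polar day requires cos h₀ = −tan ϕ tan δ ≤ −1, i.e. tan ϕ tan δ ≥ 1.
The boundary is |tan ϕ| · |tan δ| = 1, so |ϕ| = 90° − |δ| = 90° − 7.7° = 82.3° in the southern hemisphere.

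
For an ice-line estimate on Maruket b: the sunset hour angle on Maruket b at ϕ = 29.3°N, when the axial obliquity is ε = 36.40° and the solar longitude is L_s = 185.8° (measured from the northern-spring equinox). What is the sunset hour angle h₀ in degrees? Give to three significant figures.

Solar declination: sin δ = sin ε · sin L_s = sin 36.40° × sin 185.8° = -0.05997, so δ = -3.438°.
cos h₀ = −tan ϕ · tan δ = −tan(+29.3°) × tan(-3.438°) = 0.0337, so h₀ = 1.5371 rad = 88.07°.

h₀ = 88.1°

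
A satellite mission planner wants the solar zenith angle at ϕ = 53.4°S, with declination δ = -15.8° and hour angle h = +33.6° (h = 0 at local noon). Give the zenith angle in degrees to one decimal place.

cos θ_z = sin ϕ sin δ + cos ϕ cos δ cos h = 0.218591 + 0.477846 = 0.696437.
θ_z = arccos(0.696437) = 45.9°.

θ_z = 45.9°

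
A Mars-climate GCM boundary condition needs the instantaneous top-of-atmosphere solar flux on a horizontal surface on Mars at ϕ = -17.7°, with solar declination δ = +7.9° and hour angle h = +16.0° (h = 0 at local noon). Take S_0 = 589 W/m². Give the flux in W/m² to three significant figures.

510 W/m²

cos θ_z = sin ϕ sin δ + cos ϕ cos δ cos h = -0.041788 + 0.907066 = 0.865278.
Flux = S_0 · cos θ_z = 589 × 0.865278 = 509.6 W/m².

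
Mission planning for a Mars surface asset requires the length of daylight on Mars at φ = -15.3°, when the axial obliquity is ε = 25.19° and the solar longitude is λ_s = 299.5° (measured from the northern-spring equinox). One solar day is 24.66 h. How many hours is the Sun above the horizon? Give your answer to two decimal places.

Solar declination: sin δ = sin ε · sin λ_s = sin 25.19° × sin 299.5° = -0.37044, so δ = -21.743°.
cos H₀ = −tan φ · tan δ = −tan(-15.3°) × tan(-21.743°) = -0.1091, so H₀ = 1.6801 rad = 96.26°.
Daylight = 2H₀/(2π) × 24.66 h = (1.6801/π) × 24.66 = 13.19 h.

13.19 h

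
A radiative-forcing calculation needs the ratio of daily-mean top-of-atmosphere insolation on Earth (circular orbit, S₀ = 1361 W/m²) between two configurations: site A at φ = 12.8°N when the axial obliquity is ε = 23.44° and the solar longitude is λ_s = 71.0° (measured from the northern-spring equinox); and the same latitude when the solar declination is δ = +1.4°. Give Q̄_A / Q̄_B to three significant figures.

Q̄_A / Q̄_B ≈ 1.06

— Configuration A (φ=+12.8°):
Solar declination: sin δ = sin ε · sin λ_s = sin 23.44° × sin 71.0° = 0.37612, so δ = +22.093°.
cos H₀ = −tan(+12.8°) tan(+22.093°) = -0.0922, H₀ = 1.6632 rad.
Bracket: H₀ sin φ sin δ + cos φ cos δ sin H₀ = 1.6632×0.22155×0.37612 + 0.97515×0.92657×0.99574 = 0.138593 + 0.899696 = 1.038289.
Q̄ = (S₀/π) × [bracket] = (1361/π) × 1.038289 = 449.81 W/m².
— Configuration B (φ=+12.8°):
cos H₀ = −tan(+12.8°) tan(+1.400°) = -0.0056, H₀ = 1.5763 rad.
Bracket: H₀ sin φ sin δ + cos φ cos δ sin H₀ = 1.5763×0.22155×0.02443 + 0.97515×0.99970×0.99998 = 0.008532 + 0.974838 = 0.983370.
Q̄ = (S₀/π) × [bracket] = (1361/π) × 0.983370 = 426.02 W/m².
Ratio Q̄_A / Q̄_B = 449.81 / 426.02 = 1.056.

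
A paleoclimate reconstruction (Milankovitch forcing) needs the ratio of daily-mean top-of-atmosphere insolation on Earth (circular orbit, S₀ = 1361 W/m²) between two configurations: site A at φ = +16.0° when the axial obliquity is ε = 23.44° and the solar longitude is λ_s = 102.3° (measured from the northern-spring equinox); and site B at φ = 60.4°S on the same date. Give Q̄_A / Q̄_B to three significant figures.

— Configuration A (φ=+16.0°):
Solar declination: sin δ = sin ε · sin λ_s = sin 23.44° × sin 102.3° = 0.38866, so δ = +22.871°.
cos H₀ = −tan(+16.0°) tan(+22.871°) = -0.1210, H₀ = 1.6920 rad.
Bracket: H₀ sin φ sin δ + cos φ cos δ sin H₀ = 1.6920×0.27564×0.38866 + 0.96126×0.92138×0.99266 = 0.181264 + 0.879185 = 1.060449.
Q̄ = (S₀/π) × [bracket] = (1361/π) × 1.060449 = 459.41 W/m².
— Configuration B (φ=-60.4°):
cos H₀ = −tan(-60.4°) tan(+22.871°) = 0.7425, H₀ = 0.7339 rad.
Bracket: H₀ sin φ sin δ + cos φ cos δ sin H₀ = 0.7339×-0.86949×0.38866 + 0.49394×0.92138×0.66980 = -0.248011 + 0.304830 = 0.056819.
Q̄ = (S₀/π) × [bracket] = (1361/π) × 0.056819 = 24.615 W/m².
Ratio Q̄_A / Q̄_B = 459.41 / 24.615 = 18.66.

Q̄_A / Q̄_B ≈ 18.7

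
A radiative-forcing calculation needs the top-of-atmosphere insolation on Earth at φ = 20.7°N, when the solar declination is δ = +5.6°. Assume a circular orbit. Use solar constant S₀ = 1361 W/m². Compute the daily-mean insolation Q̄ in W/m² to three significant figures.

Q̄ ≈ 427 W/m²

cos H₀ = −tan(+20.7°) tan(+5.600°) = -0.0371, H₀ = 1.6079 rad.
Bracket: H₀ sin φ sin δ + cos φ cos δ sin H₀ = 1.6079×0.35347×0.09758 + 0.93544×0.99523×0.99931 = 0.055459 + 0.930336 = 0.985795.
Q̄ = (S₀/π) × [bracket] = (1361/π) × 0.985795 = 427.1 W/m².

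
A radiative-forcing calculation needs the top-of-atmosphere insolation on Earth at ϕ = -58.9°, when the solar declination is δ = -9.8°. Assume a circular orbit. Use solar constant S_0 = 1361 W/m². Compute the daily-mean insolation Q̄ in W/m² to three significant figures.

Q̄ ≈ 329 W/m²

cos h₀ = −tan(-58.9°) tan(-9.800°) = -0.2863, h₀ = 1.8612 rad.
Bracket: h₀ sin ϕ sin δ + cos ϕ cos δ sin h₀ = 1.8612×-0.85627×-0.17021 + 0.51653×0.98541×0.95813 = 0.271262 + 0.487682 = 0.758944.
Q̄ = (S_0/π) × [bracket] = (1361/π) × 0.758944 = 328.8 W/m².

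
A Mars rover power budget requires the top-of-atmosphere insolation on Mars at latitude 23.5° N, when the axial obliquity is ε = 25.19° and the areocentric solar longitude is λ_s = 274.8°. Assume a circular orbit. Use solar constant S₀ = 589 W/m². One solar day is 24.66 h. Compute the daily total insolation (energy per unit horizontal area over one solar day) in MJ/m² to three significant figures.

9.69 MJ/m²

sin δ = sin 25.19° × sin 274.8° = -0.42413, so δ = -25.096°.
cos H₀ = −tan(+23.5°) tan(-25.096°) = 0.2036, H₀ = 1.3657 rad.
Bracket: H₀ sin φ sin δ + cos φ cos δ sin H₀ = 1.3657×0.39875×-0.42413 + 0.91706×0.90560×0.97905 = -0.230970 + 0.813091 = 0.582121.
Q̄ = (S₀/π) × [bracket] = (589/π) × 0.582121 = 109.14 W/m².
Daily total = Q̄ × 24.66 h × 3600 s/h = 109.14 × 24.66 × 3600 / 10⁶ = 9.689 MJ/m².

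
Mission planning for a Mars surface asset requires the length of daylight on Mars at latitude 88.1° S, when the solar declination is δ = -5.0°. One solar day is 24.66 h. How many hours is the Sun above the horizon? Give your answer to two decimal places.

24.66 h

Sunrise equation: cos h₀ = −tan ϕ · tan δ = -2.6373 ≤ −1, so the Sun never sets (polar day) and h₀ = π.
Daylight = 2h₀/(2π) × 24.66 h = (3.1416/π) × 24.66 = 24.66 h.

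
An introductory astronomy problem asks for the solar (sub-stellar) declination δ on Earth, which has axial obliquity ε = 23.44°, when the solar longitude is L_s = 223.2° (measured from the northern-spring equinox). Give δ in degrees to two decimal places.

δ = -15.80°

sin δ = sin ε · sin L_s = sin 23.44° × sin 223.2° = -0.272305.
δ = arcsin(-0.272305) = -15.80°.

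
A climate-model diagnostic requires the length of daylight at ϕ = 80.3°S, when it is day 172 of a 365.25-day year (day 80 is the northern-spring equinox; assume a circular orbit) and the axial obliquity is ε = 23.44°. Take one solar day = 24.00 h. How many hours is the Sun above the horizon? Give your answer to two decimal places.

0.00 h

Solar longitude: L_s = 360° × (172 − 80)/365.25 = 90.678°.
sin δ = sin 23.44° × sin 90.678° = 0.39776, so δ = +23.438°.
cos h₀ = −tan ϕ · tan δ = 2.5363 ≥ 1, so the Sun never rises (polar night) and h₀ = 0.
Daylight = 2h₀/(2π) × 24.00 h = (0.0000/π) × 24.00 = 0.00 h.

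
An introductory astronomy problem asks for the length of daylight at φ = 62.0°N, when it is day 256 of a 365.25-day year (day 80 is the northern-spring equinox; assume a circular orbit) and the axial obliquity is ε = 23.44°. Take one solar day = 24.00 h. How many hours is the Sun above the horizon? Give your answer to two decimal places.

Solar longitude: λ_s = 360° × (256 − 80)/365.25 = 173.470°.
sin δ = sin 23.44° × sin 173.470° = 0.04524, so δ = +2.593°.
cos H₀ = −tan φ · tan δ = −tan(+62.0°) × tan(+2.593°) = -0.0852, so H₀ = 1.6561 rad = 94.89°.
Daylight = 2H₀/(2π) × 24.00 h = (1.6561/π) × 24.00 = 12.65 h.

12.65 h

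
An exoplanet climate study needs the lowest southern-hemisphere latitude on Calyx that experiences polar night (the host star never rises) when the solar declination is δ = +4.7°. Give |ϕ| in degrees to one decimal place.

|ϕ| = 85.3°

Polar night requires cos h₀ = −tan ϕ tan δ ≥ 1, i.e. tan ϕ tan δ ≤ −1.
The boundary is |tan ϕ| · |tan δ| = 1, so |ϕ| = 90° − |δ| = 90° − 4.7° = 85.3° in the southern hemisphere.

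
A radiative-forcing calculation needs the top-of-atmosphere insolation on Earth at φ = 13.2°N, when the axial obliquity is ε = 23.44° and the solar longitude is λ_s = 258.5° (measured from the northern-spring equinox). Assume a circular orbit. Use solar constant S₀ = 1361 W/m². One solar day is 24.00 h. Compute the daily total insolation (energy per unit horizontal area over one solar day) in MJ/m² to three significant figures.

28.5 MJ/m²

Solar declination: sin δ = sin ε · sin λ_s = sin 23.44° × sin 258.5° = -0.38980, so δ = -22.942°.
cos H₀ = −tan(+13.2°) tan(-22.942°) = 0.0993, H₀ = 1.4714 rad.
Bracket: H₀ sin φ sin δ + cos φ cos δ sin H₀ = 1.4714×0.22835×-0.38980 + 0.97358×0.92090×0.99506 = -0.130971 + 0.892141 = 0.761170.
Q̄ = (S₀/π) × [bracket] = (1361/π) × 0.761170 = 329.75 W/m².
Daily total = Q̄ × 24.00 h × 3600 s/h = 329.75 × 24.00 × 3600 / 10⁶ = 28.49 MJ/m².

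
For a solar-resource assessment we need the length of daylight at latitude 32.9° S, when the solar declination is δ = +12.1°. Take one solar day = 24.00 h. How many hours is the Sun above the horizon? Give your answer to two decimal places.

10.94 h

cos H₀ = −tan φ · tan δ = −tan(-32.9°) × tan(+12.100°) = 0.1387, so H₀ = 1.4317 rad = 82.03°.
Daylight = 2H₀/(2π) × 24.00 h = (1.4317/π) × 24.00 = 10.94 h.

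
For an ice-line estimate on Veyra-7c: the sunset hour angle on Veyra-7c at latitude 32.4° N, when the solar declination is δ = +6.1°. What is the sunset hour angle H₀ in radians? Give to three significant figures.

cos H₀ = −tan φ · tan δ = −tan(+32.4°) × tan(+6.100°) = -0.0678, so H₀ = 1.6387 rad = 93.89°.

H₀ = 1.64 rad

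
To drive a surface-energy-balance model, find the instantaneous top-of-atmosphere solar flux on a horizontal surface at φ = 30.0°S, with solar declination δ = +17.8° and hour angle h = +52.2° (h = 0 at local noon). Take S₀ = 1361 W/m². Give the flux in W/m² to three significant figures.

cos θ_z = sin φ sin δ + cos φ cos δ cos h = -0.152848 + 0.505384 = 0.352536.
Flux = S₀ · cos θ_z = 1361 × 0.352536 = 479.8 W/m².

480 W/m²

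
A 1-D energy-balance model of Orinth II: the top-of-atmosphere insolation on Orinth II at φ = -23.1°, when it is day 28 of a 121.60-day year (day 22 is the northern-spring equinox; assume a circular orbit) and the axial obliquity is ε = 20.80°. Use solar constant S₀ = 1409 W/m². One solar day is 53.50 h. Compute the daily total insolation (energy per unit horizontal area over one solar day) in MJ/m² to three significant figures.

73.3 MJ/m²

Solar longitude: λ_s = 360° × (28 − 22)/121.60 = 17.763°.
sin δ = sin 20.80° × sin 17.763° = 0.10834, so δ = +6.219°.
cos H₀ = −tan(-23.1°) tan(+6.219°) = 0.0465, H₀ = 1.5243 rad.
Bracket: H₀ sin φ sin δ + cos φ cos δ sin H₀ = 1.5243×-0.39234×0.10834 + 0.91982×0.99411×0.99892 = -0.064792 + 0.913415 = 0.848623.
Q̄ = (S₀/π) × [bracket] = (1409/π) × 0.848623 = 380.61 W/m².
Daily total = Q̄ × 53.50 h × 3600 s/h = 380.61 × 53.50 × 3600 / 10⁶ = 73.31 MJ/m².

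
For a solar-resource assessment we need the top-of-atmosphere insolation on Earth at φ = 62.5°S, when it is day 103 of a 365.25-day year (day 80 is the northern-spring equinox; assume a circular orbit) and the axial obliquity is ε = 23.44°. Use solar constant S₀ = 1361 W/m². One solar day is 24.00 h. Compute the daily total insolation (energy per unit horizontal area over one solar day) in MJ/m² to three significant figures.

Solar longitude: λ_s = 360° × (103 − 80)/365.25 = 22.669°.
sin δ = sin 23.44° × sin 22.669° = 0.15331, so δ = +8.819°.
cos H₀ = −tan(-62.5°) tan(+8.819°) = 0.2980, H₀ = 1.2682 rad.
Bracket: H₀ sin φ sin δ + cos φ cos δ sin H₀ = 1.2682×-0.88701×0.15331 + 0.46175×0.98818×0.95455 = -0.172459 + 0.435554 = 0.263095.
Q̄ = (S₀/π) × [bracket] = (1361/π) × 0.263095 = 113.98 W/m².
Daily total = Q̄ × 24.00 h × 3600 s/h = 113.98 × 24.00 × 3600 / 10⁶ = 9.848 MJ/m².

9.85 MJ/m²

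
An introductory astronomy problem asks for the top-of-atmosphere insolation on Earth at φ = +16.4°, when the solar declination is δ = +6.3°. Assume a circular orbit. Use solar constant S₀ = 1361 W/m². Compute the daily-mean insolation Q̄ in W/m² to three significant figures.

cos H₀ = −tan(+16.4°) tan(+6.300°) = -0.0325, H₀ = 1.6033 rad.
Bracket: H₀ sin φ sin δ + cos φ cos δ sin H₀ = 1.6033×0.28234×0.10973 + 0.95931×0.99396×0.99947 = 0.049672 + 0.953010 = 1.002682.
Q̄ = (S₀/π) × [bracket] = (1361/π) × 1.002682 = 434.4 W/m².

Q̄ ≈ 434 W/m²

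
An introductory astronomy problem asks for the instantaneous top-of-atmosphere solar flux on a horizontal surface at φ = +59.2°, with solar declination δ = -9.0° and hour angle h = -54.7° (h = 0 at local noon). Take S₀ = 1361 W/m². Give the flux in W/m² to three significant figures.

215 W/m²

cos θ_z = sin φ sin δ + cos φ cos δ cos h = -0.134371 + 0.292245 = 0.157874.
Flux = S₀ · cos θ_z = 1361 × 0.157874 = 214.9 W/m².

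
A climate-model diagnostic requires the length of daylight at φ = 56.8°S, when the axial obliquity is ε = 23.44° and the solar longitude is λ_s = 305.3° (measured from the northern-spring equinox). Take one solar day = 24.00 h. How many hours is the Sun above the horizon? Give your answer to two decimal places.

Solar declination: sin δ = sin ε · sin λ_s = sin 23.44° × sin 305.3° = -0.32465, so δ = -18.944°.
cos H₀ = −tan φ · tan δ = −tan(-56.8°) × tan(-18.944°) = -0.5245, so H₀ = 2.1230 rad = 121.64°.
Daylight = 2H₀/(2π) × 24.00 h = (2.1230/π) × 24.00 = 16.22 h.

16.22 h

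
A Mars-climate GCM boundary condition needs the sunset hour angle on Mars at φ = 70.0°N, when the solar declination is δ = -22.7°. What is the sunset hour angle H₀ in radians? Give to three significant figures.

cos H₀ = −tan φ · tan δ = 1.1493 ≥ 1, so the Sun never rises (polar night) and H₀ = 0.

H₀ = 0.00 rad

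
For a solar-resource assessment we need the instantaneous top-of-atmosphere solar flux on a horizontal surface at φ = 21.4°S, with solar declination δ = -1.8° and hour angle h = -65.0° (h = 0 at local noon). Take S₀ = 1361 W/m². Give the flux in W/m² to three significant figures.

551 W/m²

cos θ_z = sin φ sin δ + cos φ cos δ cos h = 0.011461 + 0.393287 = 0.404748.
Flux = S₀ · cos θ_z = 1361 × 0.404748 = 550.9 W/m².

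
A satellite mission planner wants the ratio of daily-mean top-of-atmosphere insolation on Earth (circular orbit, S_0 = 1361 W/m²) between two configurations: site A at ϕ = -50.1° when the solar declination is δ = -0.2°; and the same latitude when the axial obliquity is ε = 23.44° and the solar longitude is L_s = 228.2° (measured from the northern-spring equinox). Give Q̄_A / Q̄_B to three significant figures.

Q̄_A / Q̄_B ≈ 0.638

— Configuration A (ϕ=-50.1°):
cos h₀ = −tan(-50.1°) tan(-0.200°) = -0.0042, h₀ = 1.5750 rad.
Bracket: h₀ sin ϕ sin δ + cos ϕ cos δ sin h₀ = 1.5750×-0.76717×-0.00349 + 0.64145×0.99999×0.99999 = 0.004217 + 0.641437 = 0.645654.
Q̄ = (S_0/π) × [bracket] = (1361/π) × 0.645654 = 279.71 W/m².
— Configuration B (ϕ=-50.1°):
Solar declination: sin δ = sin ε · sin L_s = sin 23.44° × sin 228.2° = -0.29654, so δ = -17.250°.
cos h₀ = −tan(-50.1°) tan(-17.250°) = -0.3714, h₀ = 1.9513 rad.
Bracket: h₀ sin ϕ sin δ + cos ϕ cos δ sin h₀ = 1.9513×-0.76717×-0.29654 + 0.64145×0.95502×0.92849 = 0.443914 + 0.568791 = 1.012705.
Q̄ = (S_0/π) × [bracket] = (1361/π) × 1.012705 = 438.72 W/m².
Ratio Q̄_A / Q̄_B = 279.71 / 438.72 = 0.6376.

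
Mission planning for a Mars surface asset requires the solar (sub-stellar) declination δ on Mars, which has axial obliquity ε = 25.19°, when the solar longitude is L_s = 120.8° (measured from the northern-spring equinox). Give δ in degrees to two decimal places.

sin δ = sin ε · sin L_s = sin 25.19° × sin 120.8° = 0.365592.
δ = arcsin(0.365592) = +21.44°.

δ = +21.44°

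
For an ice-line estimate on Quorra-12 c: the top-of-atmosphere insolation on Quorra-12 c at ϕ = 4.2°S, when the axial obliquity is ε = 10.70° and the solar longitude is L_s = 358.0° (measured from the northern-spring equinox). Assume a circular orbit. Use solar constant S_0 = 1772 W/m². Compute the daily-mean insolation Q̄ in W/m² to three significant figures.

Solar declination: sin δ = sin ε · sin L_s = sin 10.70° × sin 358.0° = -0.00648, so δ = -0.371°.
cos h₀ = −tan(-4.2°) tan(-0.371°) = -0.0005, h₀ = 1.5713 rad.
Bracket: h₀ sin ϕ sin δ + cos ϕ cos δ sin h₀ = 1.5713×-0.07324×-0.00648 + 0.99731×0.99998×1.00000 = 0.000746 + 0.997290 = 0.998036.
Q̄ = (S_0/π) × [bracket] = (1772/π) × 0.998036 = 562.9 W/m².

Q̄ ≈ 563 W/m²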